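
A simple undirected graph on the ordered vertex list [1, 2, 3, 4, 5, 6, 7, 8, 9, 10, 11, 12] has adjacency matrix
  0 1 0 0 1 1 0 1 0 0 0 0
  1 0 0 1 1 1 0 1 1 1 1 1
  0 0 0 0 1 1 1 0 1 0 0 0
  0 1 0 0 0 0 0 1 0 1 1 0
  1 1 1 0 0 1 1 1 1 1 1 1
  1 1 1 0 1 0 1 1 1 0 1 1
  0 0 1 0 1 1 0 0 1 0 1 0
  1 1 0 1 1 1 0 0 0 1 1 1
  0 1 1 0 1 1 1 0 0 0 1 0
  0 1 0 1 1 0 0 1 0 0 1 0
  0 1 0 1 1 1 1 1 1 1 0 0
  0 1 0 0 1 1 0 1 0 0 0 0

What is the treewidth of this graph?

A width-4 tree decomposition is:
Bags: B1 = {2, 5, 6, 8, 11}  B2 = {2, 5, 8, 10, 11}  B3 = {2, 5, 6, 9, 11}  B4 = {2, 4, 8, 10, 11}  B5 = {5, 6, 7, 9, 11}  B6 = {1, 2, 5, 6, 8}  B7 = {2, 5, 6, 8, 12}  B8 = {3, 5, 6, 7, 9}
Tree: B1–B2, B1–B3, B2–B4, B3–B5, B1–B6, B1–B7, B5–B8
Each bag holds 5 vertices, so the decomposition has width 4, which upper-bounds the treewidth. Conversely, {2, 4, 8, 10, 11} is a clique of size 5, and the vertices of any clique must share a bag in every tree decomposition; so some bag has ≥ 5 vertices and tw(G) ≥ 4. Hence tw(G) = 4 exactly.

4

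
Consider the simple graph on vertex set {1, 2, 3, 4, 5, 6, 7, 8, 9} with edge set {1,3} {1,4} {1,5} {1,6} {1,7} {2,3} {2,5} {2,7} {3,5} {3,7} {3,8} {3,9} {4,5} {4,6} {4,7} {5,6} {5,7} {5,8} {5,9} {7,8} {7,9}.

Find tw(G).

3

A width-3 tree decomposition is:
Bags: B1 = {3, 5, 7, 8}  B2 = {3, 5, 7, 9}  B3 = {1, 3, 5, 7}  B4 = {2, 3, 5, 7}  B5 = {1, 4, 5, 7}  B6 = {1, 4, 5, 6}
Tree: B1–B2, B2–B3, B2–B4, B3–B5, B5–B6
The largest bag has 4 vertices, giving width 3; this decomposition certifies tw(G) ≤ 3. For the lower bound, the 4 vertices {1, 4, 5, 6} are pairwise adjacent, and any tree decomposition puts a clique entirely inside one bag — forcing width ≥ 3. Combining the bounds, tw(G) = 3.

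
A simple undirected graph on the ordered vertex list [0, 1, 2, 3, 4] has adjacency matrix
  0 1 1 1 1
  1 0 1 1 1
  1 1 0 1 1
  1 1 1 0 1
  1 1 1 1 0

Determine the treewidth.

A width-4 tree decomposition is:
Bags: B1 = {0, 1, 2, 3, 4}
Tree: (single bag)
With just one bag of size 5, the width is 5 − 1 = 4, so tw(G) ≤ 4. For the lower bound, the 5 vertices {0, 1, 2, 3, 4} are pairwise adjacent, and any tree decomposition puts a clique entirely inside one bag — forcing width ≥ 4. The upper and lower bounds meet at 4, so that is the treewidth.

4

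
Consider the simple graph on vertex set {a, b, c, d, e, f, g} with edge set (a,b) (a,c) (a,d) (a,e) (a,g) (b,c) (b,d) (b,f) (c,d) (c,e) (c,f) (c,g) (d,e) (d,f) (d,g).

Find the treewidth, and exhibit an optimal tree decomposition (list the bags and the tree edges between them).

Every bag has size at most 4, so the width is 4 − 1 = 3 and tw(G) ≤ 3. Conversely, {a, c, d, g} is a clique of size 4, and the vertices of any clique must share a bag in every tree decomposition; so some bag has ≥ 4 vertices and tw(G) ≥ 3. The upper and lower bounds meet at 3, so that is the treewidth.

Treewidth 3.
One such decomposition:
Bags: B1 = {a, c, d, g}  B2 = {a, b, c, d}  B3 = {a, c, d, e}  B4 = {b, c, d, f}
Tree: B1–B2, B2–B3, B2–B4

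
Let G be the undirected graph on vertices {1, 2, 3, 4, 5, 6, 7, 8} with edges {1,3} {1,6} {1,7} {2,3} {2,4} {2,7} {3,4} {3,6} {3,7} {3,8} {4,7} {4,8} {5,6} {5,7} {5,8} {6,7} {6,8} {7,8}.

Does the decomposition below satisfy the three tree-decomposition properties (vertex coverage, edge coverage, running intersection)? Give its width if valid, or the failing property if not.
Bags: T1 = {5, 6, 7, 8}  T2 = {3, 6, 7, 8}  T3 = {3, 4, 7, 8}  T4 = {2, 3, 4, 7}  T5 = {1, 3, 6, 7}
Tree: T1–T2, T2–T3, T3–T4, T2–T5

Yes; width 3.

Vertex coverage: the bags together contain {1, 2, 3, 4, 5, 6, 7, 8}, the full vertex set. Edge coverage: each edge of G has both endpoints in at least one bag. Running intersection: for every vertex, the bags containing it form a connected subtree. All three properties hold, so this is a valid tree decomposition of width max|bag| − 1 = 3, and hence tw(G) ≤ 3.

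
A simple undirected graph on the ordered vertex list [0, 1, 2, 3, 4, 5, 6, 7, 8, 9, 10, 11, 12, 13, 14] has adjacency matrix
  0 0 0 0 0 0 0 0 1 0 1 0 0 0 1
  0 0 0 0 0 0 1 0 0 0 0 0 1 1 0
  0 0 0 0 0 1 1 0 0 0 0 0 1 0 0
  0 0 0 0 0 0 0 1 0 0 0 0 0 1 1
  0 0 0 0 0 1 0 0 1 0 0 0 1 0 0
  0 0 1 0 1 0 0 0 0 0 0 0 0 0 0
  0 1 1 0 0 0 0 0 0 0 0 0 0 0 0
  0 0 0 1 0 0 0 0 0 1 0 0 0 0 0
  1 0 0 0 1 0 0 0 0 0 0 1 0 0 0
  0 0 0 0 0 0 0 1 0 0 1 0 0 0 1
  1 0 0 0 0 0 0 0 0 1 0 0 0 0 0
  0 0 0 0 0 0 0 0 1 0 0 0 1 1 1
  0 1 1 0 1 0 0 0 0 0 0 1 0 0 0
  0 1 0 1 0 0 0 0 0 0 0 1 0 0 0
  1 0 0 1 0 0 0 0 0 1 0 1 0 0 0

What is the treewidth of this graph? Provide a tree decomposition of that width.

Treewidth 3.
Bags: B1 = {3, 7, 9, 10}  B2 = {3, 9, 10, 14}  B3 = {0, 3, 10, 14}  B4 = {0, 3, 13, 14}  B5 = {0, 11, 13, 14}  B6 = {0, 8, 11, 13}  B7 = {1, 8, 11, 13}  B8 = {1, 8, 11, 12}  B9 = {1, 4, 8, 12}  B10 = {1, 4, 6, 12}  B11 = {2, 4, 6, 12}  B12 = {2, 4, 5, 6}
Tree: B1–B2, B2–B3, B3–B4, B4–B5, B5–B6, B6–B7, B7–B8, B8–B9, B9–B10, B10–B11, B11–B12

The largest bag has 4 vertices, giving width 3; this decomposition certifies tw(G) ≤ 3. For the lower bound: the 4 vertex sets {7,9,10}, {3}, {14}, {0,8,11,13} are disjoint, each induces a connected subgraph, and every pair is joined by at least one edge of G. Contracting each set to a single vertex therefore yields K_{4} as a minor, and since treewidth is minor-monotone, tw(G) ≥ tw(K_{4}) = 3. Hence tw(G) = 3 exactly.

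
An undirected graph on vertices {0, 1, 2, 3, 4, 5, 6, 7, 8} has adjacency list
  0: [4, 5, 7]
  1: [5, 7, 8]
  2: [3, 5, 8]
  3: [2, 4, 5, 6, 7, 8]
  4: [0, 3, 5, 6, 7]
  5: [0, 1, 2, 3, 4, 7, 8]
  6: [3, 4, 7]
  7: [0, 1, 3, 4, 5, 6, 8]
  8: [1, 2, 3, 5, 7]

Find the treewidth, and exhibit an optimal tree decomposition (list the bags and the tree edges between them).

The largest bag has 4 vertices, giving width 3; this decomposition certifies tw(G) ≤ 3. For the lower bound, the 4 vertices {2, 3, 5, 8} are pairwise adjacent, and any tree decomposition puts a clique entirely inside one bag — forcing width ≥ 3. Combining the bounds, tw(G) = 3.

Treewidth 3.
Bags: B1 = {2, 3, 5, 8}  B2 = {3, 5, 7, 8}  B3 = {1, 5, 7, 8}  B4 = {3, 4, 5, 7}  B5 = {0, 4, 5, 7}  B6 = {3, 4, 6, 7}
Tree: B1–B2, B2–B3, B2–B4, B4–B5, B4–B6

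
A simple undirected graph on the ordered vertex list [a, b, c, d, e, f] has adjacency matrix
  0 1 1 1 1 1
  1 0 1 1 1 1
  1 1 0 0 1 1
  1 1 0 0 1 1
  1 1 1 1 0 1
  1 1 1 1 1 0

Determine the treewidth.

A width-4 tree decomposition is:
Bags: B1 = {a, b, d, e, f}  B2 = {a, b, c, e, f}
Tree: B1–B2
The largest bag has 5 vertices, giving width 4; this decomposition certifies tw(G) ≤ 4. For the lower bound, the 5 vertices {a, b, d, e, f} are pairwise adjacent, and any tree decomposition puts a clique entirely inside one bag — forcing width ≥ 4. Combining the bounds, tw(G) = 4.

4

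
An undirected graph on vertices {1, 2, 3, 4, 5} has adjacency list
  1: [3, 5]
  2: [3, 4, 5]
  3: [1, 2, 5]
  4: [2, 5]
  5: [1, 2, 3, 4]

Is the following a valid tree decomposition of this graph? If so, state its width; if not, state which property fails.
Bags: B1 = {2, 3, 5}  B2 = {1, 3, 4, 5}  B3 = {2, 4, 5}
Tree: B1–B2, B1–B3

No — bags containing vertex 4 are not connected in the tree.

A tree decomposition must satisfy three properties: every vertex lies in some bag; for every edge, both endpoints lie together in some bag; and for every vertex, the bags containing it form a connected subtree. Here bags containing vertex 4 are not connected in the tree, so the decomposition is invalid.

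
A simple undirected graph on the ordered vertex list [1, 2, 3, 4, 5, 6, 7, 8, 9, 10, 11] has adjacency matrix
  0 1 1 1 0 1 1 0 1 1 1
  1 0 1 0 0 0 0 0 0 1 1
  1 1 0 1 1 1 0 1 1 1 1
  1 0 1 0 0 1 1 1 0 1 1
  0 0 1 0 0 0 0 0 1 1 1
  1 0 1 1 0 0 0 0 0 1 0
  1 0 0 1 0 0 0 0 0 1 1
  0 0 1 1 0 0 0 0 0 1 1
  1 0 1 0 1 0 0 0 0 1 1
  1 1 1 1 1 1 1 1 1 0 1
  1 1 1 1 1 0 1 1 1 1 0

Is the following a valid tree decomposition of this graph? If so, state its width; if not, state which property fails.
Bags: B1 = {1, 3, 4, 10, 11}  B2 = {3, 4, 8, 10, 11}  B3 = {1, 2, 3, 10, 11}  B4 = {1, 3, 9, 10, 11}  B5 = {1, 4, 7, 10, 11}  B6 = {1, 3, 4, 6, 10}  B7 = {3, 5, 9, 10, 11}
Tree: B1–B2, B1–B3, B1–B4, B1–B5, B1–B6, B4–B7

Yes; width 4.

Checking the three conditions: (i) the bags cover all of {1, 2, 3, 4, 5, 6, 7, 8, 9, 10, 11}; (ii) for each edge, some bag contains both endpoints; (iii) the bags containing any fixed vertex form a subtree. All hold, so the decomposition is valid with width 5 − 1 = 4.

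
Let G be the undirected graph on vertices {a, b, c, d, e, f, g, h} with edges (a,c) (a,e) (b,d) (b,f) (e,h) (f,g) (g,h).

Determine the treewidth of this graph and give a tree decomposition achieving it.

Each bag holds 2 vertices, so the decomposition has width 1, which upper-bounds the treewidth. G has an edge, so its treewidth is at least 1. Hence tw(G) = 1 exactly.

Treewidth 1.
One optimal decomposition is:
Bags: B1 = {a, c}  B2 = {a, e}  B3 = {e, h}  B4 = {g, h}  B5 = {f, g}  B6 = {b, f}  B7 = {b, d}
Tree: B1–B2, B2–B3, B3–B4, B4–B5, B5–B6, B6–B7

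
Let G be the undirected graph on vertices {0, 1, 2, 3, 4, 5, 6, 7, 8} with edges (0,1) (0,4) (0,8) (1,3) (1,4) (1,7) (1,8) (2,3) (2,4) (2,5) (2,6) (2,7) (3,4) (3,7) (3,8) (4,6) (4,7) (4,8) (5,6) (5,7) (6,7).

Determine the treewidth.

3

A width-3 tree decomposition is:
Bags: B1 = {2, 3, 4, 7}  B2 = {1, 3, 4, 7}  B3 = {1, 3, 4, 8}  B4 = {2, 4, 6, 7}  B5 = {0, 1, 4, 8}  B6 = {2, 5, 6, 7}
Tree: B1–B2, B2–B3, B1–B4, B3–B5, B4–B6
Each bag holds 4 vertices, so the decomposition has width 3, which upper-bounds the treewidth. On the other hand G contains the 4-clique {0, 1, 4, 8}. A clique must lie in a single bag of any decomposition, so no decomposition can have width below 3. Therefore the treewidth is 3.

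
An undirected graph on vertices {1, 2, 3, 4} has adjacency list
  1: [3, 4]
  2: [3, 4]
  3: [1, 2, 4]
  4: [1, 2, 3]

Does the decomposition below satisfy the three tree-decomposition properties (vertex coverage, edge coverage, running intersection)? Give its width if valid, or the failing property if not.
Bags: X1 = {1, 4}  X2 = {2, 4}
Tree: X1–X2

A tree decomposition must satisfy three properties: every vertex lies in some bag; for every edge, both endpoints lie together in some bag; and for every vertex, the bags containing it form a connected subtree. Here vertex 3 appears in no bag, so the decomposition is invalid.

No — vertex 3 appears in no bag.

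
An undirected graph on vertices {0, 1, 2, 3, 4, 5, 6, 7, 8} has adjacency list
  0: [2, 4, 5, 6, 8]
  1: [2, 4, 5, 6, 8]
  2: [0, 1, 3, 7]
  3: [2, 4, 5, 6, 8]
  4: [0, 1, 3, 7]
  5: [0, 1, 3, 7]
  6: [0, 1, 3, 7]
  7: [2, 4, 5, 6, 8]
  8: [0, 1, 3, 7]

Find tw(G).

A width-4 tree decomposition is:
Bags: B1 = {0, 1, 3, 7, 8}  B2 = {0, 1, 3, 6, 7}  B3 = {0, 1, 3, 4, 7}  B4 = {0, 1, 3, 5, 7}  B5 = {0, 1, 2, 3, 7}
Tree: B1–B2, B2–B3, B3–B4, B4–B5
Every bag has size at most 5, so the width is 5 − 1 = 4 and tw(G) ≤ 4. For the lower bound: the 5 vertex sets {3,8}, {6,7}, {0,4}, {1}, {5} are disjoint, each induces a connected subgraph, and every pair is joined by at least one edge of G. Contracting each set to a single vertex therefore yields K_{5} as a minor, and since treewidth is minor-monotone, tw(G) ≥ tw(K_{5}) = 4. The upper and lower bounds meet at 4, so that is the treewidth.

4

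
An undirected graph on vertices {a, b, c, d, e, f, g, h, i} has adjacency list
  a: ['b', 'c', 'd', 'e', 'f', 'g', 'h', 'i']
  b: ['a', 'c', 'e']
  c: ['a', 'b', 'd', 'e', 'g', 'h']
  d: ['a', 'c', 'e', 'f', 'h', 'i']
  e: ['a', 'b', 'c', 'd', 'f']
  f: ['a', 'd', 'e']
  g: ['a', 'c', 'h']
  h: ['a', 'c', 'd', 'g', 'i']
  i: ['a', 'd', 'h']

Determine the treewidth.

A width-3 tree decomposition is:
Bags: B1 = {a, c, d, h}  B2 = {a, c, g, h}  B3 = {a, c, d, e}  B4 = {a, b, c, e}  B5 = {a, d, h, i}  B6 = {a, d, e, f}
Tree: B1–B2, B1–B3, B3–B4, B1–B5, B3–B6
Every bag has size at most 4, so the width is 4 − 1 = 3 and tw(G) ≤ 3. On the other hand G contains the 4-clique {a, c, d, e}. A clique must lie in a single bag of any decomposition, so no decomposition can have width below 3. The upper and lower bounds meet at 3, so that is the treewidth.

3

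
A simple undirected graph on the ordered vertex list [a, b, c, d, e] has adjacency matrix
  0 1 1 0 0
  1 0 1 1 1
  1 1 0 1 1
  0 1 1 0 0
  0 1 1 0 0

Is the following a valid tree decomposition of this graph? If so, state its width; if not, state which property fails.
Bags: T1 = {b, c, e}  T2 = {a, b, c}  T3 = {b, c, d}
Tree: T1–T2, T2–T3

Vertex coverage: the bags together contain {a, b, c, d, e}, the full vertex set. Edge coverage: each edge of G has both endpoints in at least one bag. Running intersection: for every vertex, the bags containing it form a connected subtree. All three properties hold, so this is a valid tree decomposition of width max|bag| − 1 = 2, and hence tw(G) ≤ 2.

Yes; width 2.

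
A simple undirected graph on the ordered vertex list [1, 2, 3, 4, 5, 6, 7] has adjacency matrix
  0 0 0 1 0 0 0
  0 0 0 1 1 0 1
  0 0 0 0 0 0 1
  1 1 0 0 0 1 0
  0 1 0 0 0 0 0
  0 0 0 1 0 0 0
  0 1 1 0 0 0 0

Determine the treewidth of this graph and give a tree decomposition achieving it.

Every bag has size at most 2, so the width is 2 − 1 = 1 and tw(G) ≤ 1. G has an edge, so its treewidth is at least 1. The upper and lower bounds meet at 1, so that is the treewidth.

Treewidth 1.
Bags: B1 = {2, 4}  B2 = {2, 5}  B3 = {2, 7}  B4 = {1, 4}  B5 = {3, 7}  B6 = {4, 6}
Tree: B1–B2, B1–B3, B1–B4, B3–B5, B1–B6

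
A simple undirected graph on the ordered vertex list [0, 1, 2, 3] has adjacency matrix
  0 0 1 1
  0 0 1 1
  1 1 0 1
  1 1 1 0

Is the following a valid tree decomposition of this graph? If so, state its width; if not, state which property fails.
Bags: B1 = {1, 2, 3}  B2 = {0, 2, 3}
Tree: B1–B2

Checking the three conditions: (i) the bags cover all of {0, 1, 2, 3}; (ii) for each edge, some bag contains both endpoints; (iii) the bags containing any fixed vertex form a subtree. All hold, so the decomposition is valid with width 3 − 1 = 2.

Yes; width 2.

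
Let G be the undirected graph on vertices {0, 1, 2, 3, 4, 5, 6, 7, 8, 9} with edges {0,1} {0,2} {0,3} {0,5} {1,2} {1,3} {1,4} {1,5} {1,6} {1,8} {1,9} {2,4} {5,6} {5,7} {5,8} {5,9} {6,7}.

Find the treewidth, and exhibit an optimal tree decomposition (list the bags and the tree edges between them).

Treewidth 2.
One optimal decomposition is:
Bags: B1 = {1, 5, 6}  B2 = {1, 5, 9}  B3 = {0, 1, 5}  B4 = {1, 5, 8}  B5 = {5, 6, 7}  B6 = {0, 1, 3}  B7 = {0, 1, 2}  B8 = {1, 2, 4}
Tree: B1–B2, B2–B3, B1–B4, B1–B5, B3–B6, B6–B7, B7–B8

Each bag holds 3 vertices, so the decomposition has width 2, which upper-bounds the treewidth. Conversely, {0, 1, 2} is a clique of size 3, and the vertices of any clique must share a bag in every tree decomposition; so some bag has ≥ 3 vertices and tw(G) ≥ 2. Combining the bounds, tw(G) = 2.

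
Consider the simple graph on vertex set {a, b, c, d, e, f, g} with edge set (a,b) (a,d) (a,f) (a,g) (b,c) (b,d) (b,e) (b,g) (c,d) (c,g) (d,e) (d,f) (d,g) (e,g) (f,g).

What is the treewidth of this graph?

3

A width-3 tree decomposition is:
Bags: B1 = {b, c, d, g}  B2 = {a, b, d, g}  B3 = {a, d, f, g}  B4 = {b, d, e, g}
Tree: B1–B2, B2–B3, B1–B4
Every bag has size at most 4, so the width is 4 − 1 = 3 and tw(G) ≤ 3. On the other hand G contains the 4-clique {a, d, f, g}. A clique must lie in a single bag of any decomposition, so no decomposition can have width below 3. Hence tw(G) = 3 exactly.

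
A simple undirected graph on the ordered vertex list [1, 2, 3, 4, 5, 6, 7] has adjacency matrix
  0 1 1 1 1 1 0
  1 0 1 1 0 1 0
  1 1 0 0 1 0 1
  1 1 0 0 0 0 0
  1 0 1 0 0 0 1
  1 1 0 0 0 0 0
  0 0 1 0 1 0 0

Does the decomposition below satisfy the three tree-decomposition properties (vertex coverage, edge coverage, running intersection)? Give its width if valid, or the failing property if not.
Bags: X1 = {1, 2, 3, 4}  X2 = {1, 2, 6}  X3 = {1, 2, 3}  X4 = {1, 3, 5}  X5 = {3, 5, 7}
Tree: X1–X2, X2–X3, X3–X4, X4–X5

No — bags containing vertex 3 are not connected in the tree.

A tree decomposition must satisfy three properties: every vertex lies in some bag; for every edge, both endpoints lie together in some bag; and for every vertex, the bags containing it form a connected subtree. Here bags containing vertex 3 are not connected in the tree, so the decomposition is invalid.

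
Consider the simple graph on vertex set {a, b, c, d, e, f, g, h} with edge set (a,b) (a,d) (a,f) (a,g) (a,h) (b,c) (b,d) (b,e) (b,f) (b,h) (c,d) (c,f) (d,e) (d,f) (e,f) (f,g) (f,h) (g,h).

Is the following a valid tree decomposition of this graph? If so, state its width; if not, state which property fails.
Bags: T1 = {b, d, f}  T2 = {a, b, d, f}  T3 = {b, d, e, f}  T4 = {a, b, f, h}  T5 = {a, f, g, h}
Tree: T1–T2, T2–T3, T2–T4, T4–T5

A tree decomposition must satisfy three properties: every vertex lies in some bag; for every edge, both endpoints lie together in some bag; and for every vertex, the bags containing it form a connected subtree. Here vertex c appears in no bag, so the decomposition is invalid.

No — vertex c appears in no bag.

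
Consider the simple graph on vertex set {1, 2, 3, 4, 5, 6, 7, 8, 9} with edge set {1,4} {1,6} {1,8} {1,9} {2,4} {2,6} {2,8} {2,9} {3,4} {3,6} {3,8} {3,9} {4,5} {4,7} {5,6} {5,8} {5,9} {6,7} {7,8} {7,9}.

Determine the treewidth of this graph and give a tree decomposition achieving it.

The largest bag has 5 vertices, giving width 4; this decomposition certifies tw(G) ≤ 4. For the lower bound: the 5 vertex sets {1,8}, {6,7}, {4,5}, {9}, {3} are disjoint, each induces a connected subgraph, and every pair is joined by at least one edge of G. Contracting each set to a single vertex therefore yields K_{5} as a minor, and since treewidth is minor-monotone, tw(G) ≥ tw(K_{5}) = 4. Combining the bounds, tw(G) = 4.

Treewidth 4.
One optimal decomposition is:
Bags: B1 = {1, 4, 6, 8, 9}  B2 = {4, 6, 7, 8, 9}  B3 = {4, 5, 6, 8, 9}  B4 = {3, 4, 6, 8, 9}  B5 = {2, 4, 6, 8, 9}
Tree: B1–B2, B2–B3, B3–B4, B4–B5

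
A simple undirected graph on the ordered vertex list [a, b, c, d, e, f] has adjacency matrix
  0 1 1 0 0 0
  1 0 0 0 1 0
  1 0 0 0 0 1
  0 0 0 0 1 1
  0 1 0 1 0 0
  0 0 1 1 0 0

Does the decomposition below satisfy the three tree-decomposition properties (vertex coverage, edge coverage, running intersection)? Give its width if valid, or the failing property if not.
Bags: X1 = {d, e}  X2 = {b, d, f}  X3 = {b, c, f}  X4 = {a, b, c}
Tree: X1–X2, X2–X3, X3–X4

A tree decomposition must satisfy three properties: every vertex lies in some bag; for every edge, both endpoints lie together in some bag; and for every vertex, the bags containing it form a connected subtree. Here edge (b,e) lies in no bag, so the decomposition is invalid.

No — edge (b,e) lies in no bag.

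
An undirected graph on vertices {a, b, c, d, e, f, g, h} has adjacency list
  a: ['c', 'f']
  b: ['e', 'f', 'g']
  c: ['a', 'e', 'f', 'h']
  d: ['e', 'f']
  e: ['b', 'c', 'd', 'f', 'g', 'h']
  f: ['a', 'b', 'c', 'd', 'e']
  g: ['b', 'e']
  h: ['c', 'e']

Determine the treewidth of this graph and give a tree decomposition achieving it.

The largest bag has 3 vertices, giving width 2; this decomposition certifies tw(G) ≤ 2. On the other hand G contains the 3-clique {b, e, g}. A clique must lie in a single bag of any decomposition, so no decomposition can have width below 2. Combining the bounds, tw(G) = 2.

Treewidth 2.
Bags: B1 = {b, e, f}  B2 = {c, e, f}  B3 = {a, c, f}  B4 = {c, e, h}  B5 = {b, e, g}  B6 = {d, e, f}
Tree: B1–B2, B2–B3, B2–B4, B1–B5, B2–B6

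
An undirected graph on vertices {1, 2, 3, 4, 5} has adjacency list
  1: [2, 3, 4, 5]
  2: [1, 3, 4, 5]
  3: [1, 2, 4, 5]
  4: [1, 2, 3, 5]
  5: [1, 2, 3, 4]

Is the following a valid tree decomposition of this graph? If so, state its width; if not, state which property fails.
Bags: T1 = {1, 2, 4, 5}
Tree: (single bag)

A tree decomposition must satisfy three properties: every vertex lies in some bag; for every edge, both endpoints lie together in some bag; and for every vertex, the bags containing it form a connected subtree. Here vertex 3 appears in no bag, so the decomposition is invalid.

No — vertex 3 appears in no bag.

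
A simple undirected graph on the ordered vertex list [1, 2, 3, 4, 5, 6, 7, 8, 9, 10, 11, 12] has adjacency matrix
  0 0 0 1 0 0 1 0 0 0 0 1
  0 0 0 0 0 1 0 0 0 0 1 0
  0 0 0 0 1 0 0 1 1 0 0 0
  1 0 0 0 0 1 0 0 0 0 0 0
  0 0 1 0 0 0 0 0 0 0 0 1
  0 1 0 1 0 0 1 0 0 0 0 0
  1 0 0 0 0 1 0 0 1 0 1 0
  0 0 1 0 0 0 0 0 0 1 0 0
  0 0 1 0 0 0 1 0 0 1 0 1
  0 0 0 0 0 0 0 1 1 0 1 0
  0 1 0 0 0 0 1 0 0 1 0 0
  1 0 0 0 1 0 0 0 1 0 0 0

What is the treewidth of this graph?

3

A width-3 tree decomposition is:
Bags: B1 = {3, 5, 8, 10}  B2 = {3, 5, 9, 10}  B3 = {5, 9, 10, 12}  B4 = {9, 10, 11, 12}  B5 = {7, 9, 11, 12}  B6 = {1, 7, 11, 12}  B7 = {1, 2, 7, 11}  B8 = {1, 2, 6, 7}  B9 = {1, 2, 4, 6}
Tree: B1–B2, B2–B3, B3–B4, B4–B5, B5–B6, B6–B7, B7–B8, B8–B9
Each bag holds 4 vertices, so the decomposition has width 3, which upper-bounds the treewidth. For the lower bound: the 4 vertex sets {3,5,8}, {10}, {9}, {1,7,11,12} are disjoint, each induces a connected subgraph, and every pair is joined by at least one edge of G. Contracting each set to a single vertex therefore yields K_{4} as a minor, and since treewidth is minor-monotone, tw(G) ≥ tw(K_{4}) = 3. Combining the bounds, tw(G) = 3.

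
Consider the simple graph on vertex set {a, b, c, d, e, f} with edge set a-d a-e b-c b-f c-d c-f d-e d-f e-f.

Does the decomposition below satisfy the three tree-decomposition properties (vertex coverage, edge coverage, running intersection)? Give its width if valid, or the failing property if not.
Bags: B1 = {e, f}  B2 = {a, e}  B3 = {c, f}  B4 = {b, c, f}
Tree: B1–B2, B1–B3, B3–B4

No — vertex d appears in no bag.

A tree decomposition must satisfy three properties: every vertex lies in some bag; for every edge, both endpoints lie together in some bag; and for every vertex, the bags containing it form a connected subtree. Here vertex d appears in no bag, so the decomposition is invalid.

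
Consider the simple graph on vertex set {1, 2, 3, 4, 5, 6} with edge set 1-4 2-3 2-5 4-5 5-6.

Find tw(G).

A width-1 tree decomposition is:
Bags: B1 = {2, 5}  B2 = {2, 3}  B3 = {5, 6}  B4 = {4, 5}  B5 = {1, 4}
Tree: B1–B2, B1–B3, B3–B4, B4–B5
Every bag has size at most 2, so the width is 2 − 1 = 1 and tw(G) ≤ 1. Since G has at least one edge (e.g. 2–5), it is not an edgeless graph, so tw(G) ≥ 1. Therefore the treewidth is 1.

1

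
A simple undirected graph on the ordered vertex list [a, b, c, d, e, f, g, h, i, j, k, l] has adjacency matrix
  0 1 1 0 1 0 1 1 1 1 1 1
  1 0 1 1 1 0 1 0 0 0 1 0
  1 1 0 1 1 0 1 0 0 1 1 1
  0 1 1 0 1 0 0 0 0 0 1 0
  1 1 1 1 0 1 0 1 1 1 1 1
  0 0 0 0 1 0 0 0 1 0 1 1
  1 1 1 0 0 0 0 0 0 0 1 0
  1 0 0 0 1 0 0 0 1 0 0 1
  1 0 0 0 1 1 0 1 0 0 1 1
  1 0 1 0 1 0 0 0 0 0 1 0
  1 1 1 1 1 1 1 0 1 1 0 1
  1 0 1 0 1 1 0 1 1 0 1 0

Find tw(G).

4

A width-4 tree decomposition is:
Bags: B1 = {e, f, i, k, l}  B2 = {a, e, i, k, l}  B3 = {a, c, e, k, l}  B4 = {a, c, e, j, k}  B5 = {a, e, h, i, l}  B6 = {a, b, c, e, k}  B7 = {b, c, d, e, k}  B8 = {a, b, c, g, k}
Tree: B1–B2, B2–B3, B3–B4, B2–B5, B3–B6, B6–B7, B6–B8
Every bag has size at most 5, so the width is 5 − 1 = 4 and tw(G) ≤ 4. For the lower bound, the 5 vertices {a, e, h, i, l} are pairwise adjacent, and any tree decomposition puts a clique entirely inside one bag — forcing width ≥ 4. Combining the bounds, tw(G) = 4.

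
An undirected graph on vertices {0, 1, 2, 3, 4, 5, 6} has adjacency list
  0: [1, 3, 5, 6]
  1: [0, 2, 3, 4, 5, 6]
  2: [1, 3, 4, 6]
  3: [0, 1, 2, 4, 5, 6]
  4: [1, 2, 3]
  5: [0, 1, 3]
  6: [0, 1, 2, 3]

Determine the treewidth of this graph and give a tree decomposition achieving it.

Treewidth 3.
One optimal decomposition is:
Bags: B1 = {1, 2, 3, 4}  B2 = {1, 2, 3, 6}  B3 = {0, 1, 3, 6}  B4 = {0, 1, 3, 5}
Tree: B1–B2, B2–B3, B3–B4

The largest bag has 4 vertices, giving width 3; this decomposition certifies tw(G) ≤ 3. Conversely, {0, 1, 3, 5} is a clique of size 4, and the vertices of any clique must share a bag in every tree decomposition; so some bag has ≥ 4 vertices and tw(G) ≥ 3. Hence tw(G) = 3 exactly.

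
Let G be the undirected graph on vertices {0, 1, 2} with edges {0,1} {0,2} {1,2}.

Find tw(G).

2

A width-2 tree decomposition is:
Bags: B1 = {0, 1, 2}
Tree: (single bag)
With just one bag of size 3, the width is 3 − 1 = 2, so tw(G) ≤ 2. Conversely, {0, 1, 2} is a clique of size 3, and the vertices of any clique must share a bag in every tree decomposition; so some bag has ≥ 3 vertices and tw(G) ≥ 2. The upper and lower bounds meet at 2, so that is the treewidth.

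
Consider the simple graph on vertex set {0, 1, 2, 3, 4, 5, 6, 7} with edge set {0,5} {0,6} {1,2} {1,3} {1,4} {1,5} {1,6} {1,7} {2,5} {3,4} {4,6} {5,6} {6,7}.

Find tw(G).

A width-2 tree decomposition is:
Bags: B1 = {1, 5, 6}  B2 = {1, 4, 6}  B3 = {1, 6, 7}  B4 = {1, 3, 4}  B5 = {0, 5, 6}  B6 = {1, 2, 5}
Tree: B1–B2, B1–B3, B2–B4, B1–B5, B1–B6
Every bag has size at most 3, so the width is 3 − 1 = 2 and tw(G) ≤ 2. For the lower bound, the 3 vertices {0, 5, 6} are pairwise adjacent, and any tree decomposition puts a clique entirely inside one bag — forcing width ≥ 2. Hence tw(G) = 2 exactly.

2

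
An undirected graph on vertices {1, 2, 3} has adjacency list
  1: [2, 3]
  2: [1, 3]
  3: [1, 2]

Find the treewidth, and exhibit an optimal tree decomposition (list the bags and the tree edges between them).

A single bag containing all 3 vertices is trivially a valid decomposition of width 2. Conversely, {1, 2, 3} is a clique of size 3, and the vertices of any clique must share a bag in every tree decomposition; so some bag has ≥ 3 vertices and tw(G) ≥ 2. The upper and lower bounds meet at 2, so that is the treewidth.

Treewidth 2.
One such decomposition:
Bags: B1 = {1, 2, 3}
Tree: (single bag)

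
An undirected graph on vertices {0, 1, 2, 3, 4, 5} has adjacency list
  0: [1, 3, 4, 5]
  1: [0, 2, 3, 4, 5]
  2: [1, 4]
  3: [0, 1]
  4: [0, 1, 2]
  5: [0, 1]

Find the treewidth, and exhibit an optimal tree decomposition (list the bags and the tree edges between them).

Every bag has size at most 3, so the width is 3 − 1 = 2 and tw(G) ≤ 2. Conversely, {0, 1, 3} is a clique of size 3, and the vertices of any clique must share a bag in every tree decomposition; so some bag has ≥ 3 vertices and tw(G) ≥ 2. Hence tw(G) = 2 exactly.

Treewidth 2.
One optimal decomposition is:
Bags: B1 = {0, 1, 4}  B2 = {0, 1, 5}  B3 = {1, 2, 4}  B4 = {0, 1, 3}
Tree: B1–B2, B1–B3, B1–B4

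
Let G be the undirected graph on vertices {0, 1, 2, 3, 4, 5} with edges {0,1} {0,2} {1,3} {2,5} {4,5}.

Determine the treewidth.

1

A width-1 tree decomposition is:
Bags: B1 = {4, 5}  B2 = {2, 5}  B3 = {0, 2}  B4 = {0, 1}  B5 = {1, 3}
Tree: B1–B2, B2–B3, B3–B4, B4–B5
Every bag has size at most 2, so the width is 2 − 1 = 1 and tw(G) ≤ 1. Since G has at least one edge (e.g. 4–5), it is not an edgeless graph, so tw(G) ≥ 1. Hence tw(G) = 1 exactly.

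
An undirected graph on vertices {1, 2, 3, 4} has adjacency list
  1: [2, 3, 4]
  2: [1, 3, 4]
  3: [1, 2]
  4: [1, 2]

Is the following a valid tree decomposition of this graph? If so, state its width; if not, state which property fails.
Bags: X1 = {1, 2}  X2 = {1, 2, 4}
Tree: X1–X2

A tree decomposition must satisfy three properties: every vertex lies in some bag; for every edge, both endpoints lie together in some bag; and for every vertex, the bags containing it form a connected subtree. Here vertex 3 appears in no bag, so the decomposition is invalid.

No — vertex 3 appears in no bag.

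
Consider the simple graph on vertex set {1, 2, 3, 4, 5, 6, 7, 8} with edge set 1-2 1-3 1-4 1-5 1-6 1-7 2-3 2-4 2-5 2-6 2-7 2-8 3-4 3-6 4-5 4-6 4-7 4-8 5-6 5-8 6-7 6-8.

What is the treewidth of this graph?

A width-4 tree decomposition is:
Bags: B1 = {1, 2, 4, 5, 6}  B2 = {1, 2, 3, 4, 6}  B3 = {2, 4, 5, 6, 8}  B4 = {1, 2, 4, 6, 7}
Tree: B1–B2, B1–B3, B2–B4
Every bag has size at most 5, so the width is 5 − 1 = 4 and tw(G) ≤ 4. Conversely, {2, 4, 5, 6, 8} is a clique of size 5, and the vertices of any clique must share a bag in every tree decomposition; so some bag has ≥ 5 vertices and tw(G) ≥ 4. The upper and lower bounds meet at 4, so that is the treewidth.

4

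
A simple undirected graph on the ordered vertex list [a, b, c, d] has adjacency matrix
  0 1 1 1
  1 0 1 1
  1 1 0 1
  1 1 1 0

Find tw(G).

A width-3 tree decomposition is:
Bags: B1 = {a, b, c, d}
Tree: (single bag)
With just one bag of size 4, the width is 4 − 1 = 3, so tw(G) ≤ 3. On the other hand G contains the 4-clique {a, b, c, d}. A clique must lie in a single bag of any decomposition, so no decomposition can have width below 3. Combining the bounds, tw(G) = 3.

3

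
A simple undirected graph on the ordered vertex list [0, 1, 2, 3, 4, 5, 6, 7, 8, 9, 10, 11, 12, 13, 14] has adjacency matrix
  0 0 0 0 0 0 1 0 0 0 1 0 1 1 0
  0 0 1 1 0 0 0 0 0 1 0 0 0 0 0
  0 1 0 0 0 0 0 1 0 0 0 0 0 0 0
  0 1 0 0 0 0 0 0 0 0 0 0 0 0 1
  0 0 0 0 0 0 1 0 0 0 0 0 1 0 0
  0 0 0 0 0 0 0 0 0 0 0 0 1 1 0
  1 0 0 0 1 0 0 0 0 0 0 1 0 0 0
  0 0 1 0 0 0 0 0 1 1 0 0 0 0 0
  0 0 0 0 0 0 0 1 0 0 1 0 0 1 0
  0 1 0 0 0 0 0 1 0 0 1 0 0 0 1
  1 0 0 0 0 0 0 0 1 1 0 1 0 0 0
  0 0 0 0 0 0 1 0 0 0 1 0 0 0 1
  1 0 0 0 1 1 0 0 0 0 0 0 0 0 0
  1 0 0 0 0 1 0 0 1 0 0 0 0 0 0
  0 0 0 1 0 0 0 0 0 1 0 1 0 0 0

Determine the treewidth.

A width-3 tree decomposition is:
Bags: B1 = {4, 5, 12, 13}  B2 = {0, 4, 12, 13}  B3 = {0, 4, 6, 13}  B4 = {0, 6, 8, 13}  B5 = {0, 6, 8, 10}  B6 = {6, 8, 10, 11}  B7 = {7, 8, 10, 11}  B8 = {7, 9, 10, 11}  B9 = {7, 9, 11, 14}  B10 = {2, 7, 9, 14}  B11 = {1, 2, 9, 14}  B12 = {1, 2, 3, 14}
Tree: B1–B2, B2–B3, B3–B4, B4–B5, B5–B6, B6–B7, B7–B8, B8–B9, B9–B10, B10–B11, B11–B12
Each bag holds 4 vertices, so the decomposition has width 3, which upper-bounds the treewidth. For the lower bound: the 4 vertex sets {4,5,12}, {13}, {0}, {6,8,10,11} are disjoint, each induces a connected subgraph, and every pair is joined by at least one edge of G. Contracting each set to a single vertex therefore yields K_{4} as a minor, and since treewidth is minor-monotone, tw(G) ≥ tw(K_{4}) = 3. Therefore the treewidth is 3.

3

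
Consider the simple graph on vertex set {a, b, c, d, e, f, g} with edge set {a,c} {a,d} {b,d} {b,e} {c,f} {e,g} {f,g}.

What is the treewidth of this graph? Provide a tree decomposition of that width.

The largest bag has 3 vertices, giving width 2; this decomposition certifies tw(G) ≤ 2. For the lower bound, G contains the cycle b–d–a–c–f–g–e–b, so G is not a forest; only forests have treewidth ≤ 1, hence tw(G) ≥ 2. Combining the bounds, tw(G) = 2.

Treewidth 2.
Bags: B1 = {a, b, d}  B2 = {a, b, c}  B3 = {b, c, f}  B4 = {b, f, g}  B5 = {b, e, g}
Tree: B1–B2, B2–B3, B3–B4, B4–B5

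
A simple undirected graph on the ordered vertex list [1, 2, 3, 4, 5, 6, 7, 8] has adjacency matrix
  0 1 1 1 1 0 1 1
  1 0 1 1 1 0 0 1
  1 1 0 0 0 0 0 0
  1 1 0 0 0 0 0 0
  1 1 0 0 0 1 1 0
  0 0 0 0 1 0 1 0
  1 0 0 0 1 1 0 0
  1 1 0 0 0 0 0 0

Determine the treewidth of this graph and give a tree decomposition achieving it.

Treewidth 2.
Bags: B1 = {1, 5, 7}  B2 = {5, 6, 7}  B3 = {1, 2, 5}  B4 = {1, 2, 3}  B5 = {1, 2, 8}  B6 = {1, 2, 4}
Tree: B1–B2, B1–B3, B3–B4, B3–B5, B4–B6

The largest bag has 3 vertices, giving width 2; this decomposition certifies tw(G) ≤ 2. On the other hand G contains the 3-clique {1, 2, 8}. A clique must lie in a single bag of any decomposition, so no decomposition can have width below 2. The upper and lower bounds meet at 2, so that is the treewidth.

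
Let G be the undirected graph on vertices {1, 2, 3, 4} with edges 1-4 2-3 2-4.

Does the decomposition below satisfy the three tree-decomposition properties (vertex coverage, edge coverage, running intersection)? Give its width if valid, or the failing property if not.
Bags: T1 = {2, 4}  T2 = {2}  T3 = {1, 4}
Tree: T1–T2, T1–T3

No — vertex 3 appears in no bag.

A tree decomposition must satisfy three properties: every vertex lies in some bag; for every edge, both endpoints lie together in some bag; and for every vertex, the bags containing it form a connected subtree. Here vertex 3 appears in no bag, so the decomposition is invalid.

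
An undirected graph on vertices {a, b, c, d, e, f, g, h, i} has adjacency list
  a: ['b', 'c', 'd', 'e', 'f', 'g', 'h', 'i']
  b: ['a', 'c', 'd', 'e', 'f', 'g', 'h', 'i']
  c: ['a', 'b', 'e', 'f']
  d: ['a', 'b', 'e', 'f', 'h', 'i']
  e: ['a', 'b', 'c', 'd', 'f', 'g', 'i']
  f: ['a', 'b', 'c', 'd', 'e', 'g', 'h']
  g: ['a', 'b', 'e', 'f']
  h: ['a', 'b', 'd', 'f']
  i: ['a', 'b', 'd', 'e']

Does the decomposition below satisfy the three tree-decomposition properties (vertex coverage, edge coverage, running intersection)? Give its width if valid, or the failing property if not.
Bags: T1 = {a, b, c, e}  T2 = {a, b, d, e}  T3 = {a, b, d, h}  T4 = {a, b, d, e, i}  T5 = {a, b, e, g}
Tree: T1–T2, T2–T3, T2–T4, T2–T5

No — vertex f appears in no bag.

A tree decomposition must satisfy three properties: every vertex lies in some bag; for every edge, both endpoints lie together in some bag; and for every vertex, the bags containing it form a connected subtree. Here vertex f appears in no bag, so the decomposition is invalid.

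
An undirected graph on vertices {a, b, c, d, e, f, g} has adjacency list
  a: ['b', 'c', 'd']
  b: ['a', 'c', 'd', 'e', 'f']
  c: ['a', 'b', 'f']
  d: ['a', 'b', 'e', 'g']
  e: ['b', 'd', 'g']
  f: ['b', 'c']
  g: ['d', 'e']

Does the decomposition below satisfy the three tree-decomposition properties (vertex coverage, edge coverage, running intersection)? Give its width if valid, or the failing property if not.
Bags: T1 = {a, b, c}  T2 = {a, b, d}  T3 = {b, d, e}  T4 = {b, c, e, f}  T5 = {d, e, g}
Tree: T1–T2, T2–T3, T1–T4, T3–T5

No — bags containing vertex e are not connected in the tree.

A tree decomposition must satisfy three properties: every vertex lies in some bag; for every edge, both endpoints lie together in some bag; and for every vertex, the bags containing it form a connected subtree. Here bags containing vertex e are not connected in the tree, so the decomposition is invalid.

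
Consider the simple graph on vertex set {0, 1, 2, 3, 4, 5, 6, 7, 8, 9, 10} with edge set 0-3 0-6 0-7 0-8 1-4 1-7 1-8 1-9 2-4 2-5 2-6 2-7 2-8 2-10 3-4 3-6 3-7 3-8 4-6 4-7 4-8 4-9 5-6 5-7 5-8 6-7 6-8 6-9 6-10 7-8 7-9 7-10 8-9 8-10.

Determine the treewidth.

A width-4 tree decomposition is:
Bags: B1 = {3, 4, 6, 7, 8}  B2 = {0, 3, 6, 7, 8}  B3 = {4, 6, 7, 8, 9}  B4 = {2, 4, 6, 7, 8}  B5 = {2, 6, 7, 8, 10}  B6 = {2, 5, 6, 7, 8}  B7 = {1, 4, 7, 8, 9}
Tree: B1–B2, B1–B3, B3–B4, B4–B5, B5–B6, B3–B7
Each bag holds 5 vertices, so the decomposition has width 4, which upper-bounds the treewidth. For the lower bound, the 5 vertices {1, 4, 7, 8, 9} are pairwise adjacent, and any tree decomposition puts a clique entirely inside one bag — forcing width ≥ 4. Combining the bounds, tw(G) = 4.

4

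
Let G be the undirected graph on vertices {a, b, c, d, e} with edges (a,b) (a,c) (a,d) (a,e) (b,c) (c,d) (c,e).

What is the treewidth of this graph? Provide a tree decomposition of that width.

Treewidth 2.
Bags: B1 = {a, c, e}  B2 = {a, b, c}  B3 = {a, c, d}
Tree: B1–B2, B2–B3

The largest bag has 3 vertices, giving width 2; this decomposition certifies tw(G) ≤ 2. Conversely, {a, c, d} is a clique of size 3, and the vertices of any clique must share a bag in every tree decomposition; so some bag has ≥ 3 vertices and tw(G) ≥ 2. Combining the bounds, tw(G) = 2.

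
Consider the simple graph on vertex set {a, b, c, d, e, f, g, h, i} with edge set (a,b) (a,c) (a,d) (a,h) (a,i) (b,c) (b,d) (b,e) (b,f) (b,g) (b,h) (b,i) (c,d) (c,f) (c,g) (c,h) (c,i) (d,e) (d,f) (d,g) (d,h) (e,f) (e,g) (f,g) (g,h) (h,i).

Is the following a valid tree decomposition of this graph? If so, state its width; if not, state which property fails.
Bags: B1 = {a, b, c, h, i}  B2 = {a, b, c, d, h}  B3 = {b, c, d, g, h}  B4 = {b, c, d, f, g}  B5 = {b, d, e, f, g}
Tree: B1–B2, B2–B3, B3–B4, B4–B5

Checking the three conditions: (i) the bags cover all of {a, b, c, d, e, f, g, h, i}; (ii) for each edge, some bag contains both endpoints; (iii) the bags containing any fixed vertex form a subtree. All hold, so the decomposition is valid with width 5 − 1 = 4.

Yes; width 4.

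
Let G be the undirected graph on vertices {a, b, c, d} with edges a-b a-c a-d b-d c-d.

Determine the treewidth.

2

A width-2 tree decomposition is:
Bags: B1 = {a, c, d}  B2 = {a, b, d}
Tree: B1–B2
The largest bag has 3 vertices, giving width 2; this decomposition certifies tw(G) ≤ 2. Conversely, {a, c, d} is a clique of size 3, and the vertices of any clique must share a bag in every tree decomposition; so some bag has ≥ 3 vertices and tw(G) ≥ 2. Therefore the treewidth is 2.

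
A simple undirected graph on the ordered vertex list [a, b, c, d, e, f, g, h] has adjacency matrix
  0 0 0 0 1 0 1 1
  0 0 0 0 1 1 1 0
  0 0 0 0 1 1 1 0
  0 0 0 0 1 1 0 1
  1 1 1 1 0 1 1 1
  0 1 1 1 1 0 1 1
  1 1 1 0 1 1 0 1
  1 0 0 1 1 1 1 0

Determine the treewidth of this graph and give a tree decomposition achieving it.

Treewidth 3.
One such decomposition:
Bags: B1 = {e, f, g, h}  B2 = {b, e, f, g}  B3 = {a, e, g, h}  B4 = {c, e, f, g}  B5 = {d, e, f, h}
Tree: B1–B2, B1–B3, B2–B4, B1–B5

Each bag holds 4 vertices, so the decomposition has width 3, which upper-bounds the treewidth. Conversely, {a, e, g, h} is a clique of size 4, and the vertices of any clique must share a bag in every tree decomposition; so some bag has ≥ 4 vertices and tw(G) ≥ 3. Hence tw(G) = 3 exactly.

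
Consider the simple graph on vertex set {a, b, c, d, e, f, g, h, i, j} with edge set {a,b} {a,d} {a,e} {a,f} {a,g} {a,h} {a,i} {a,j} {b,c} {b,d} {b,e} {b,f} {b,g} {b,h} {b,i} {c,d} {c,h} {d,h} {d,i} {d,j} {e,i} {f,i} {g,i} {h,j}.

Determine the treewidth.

A width-3 tree decomposition is:
Bags: B1 = {b, c, d, h}  B2 = {a, b, d, h}  B3 = {a, b, d, i}  B4 = {a, b, g, i}  B5 = {a, b, e, i}  B6 = {a, b, f, i}  B7 = {a, d, h, j}
Tree: B1–B2, B2–B3, B3–B4, B3–B5, B4–B6, B2–B7
Each bag holds 4 vertices, so the decomposition has width 3, which upper-bounds the treewidth. Conversely, {a, d, h, j} is a clique of size 4, and the vertices of any clique must share a bag in every tree decomposition; so some bag has ≥ 4 vertices and tw(G) ≥ 3. Combining the bounds, tw(G) = 3.

3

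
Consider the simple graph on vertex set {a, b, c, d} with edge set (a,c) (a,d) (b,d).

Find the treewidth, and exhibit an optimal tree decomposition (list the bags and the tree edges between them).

Every bag has size at most 2, so the width is 2 − 1 = 1 and tw(G) ≤ 1. G has an edge, so its treewidth is at least 1. Therefore the treewidth is 1.

Treewidth 1.
Bags: B1 = {a, c}  B2 = {a, d}  B3 = {b, d}
Tree: B1–B2, B2–B3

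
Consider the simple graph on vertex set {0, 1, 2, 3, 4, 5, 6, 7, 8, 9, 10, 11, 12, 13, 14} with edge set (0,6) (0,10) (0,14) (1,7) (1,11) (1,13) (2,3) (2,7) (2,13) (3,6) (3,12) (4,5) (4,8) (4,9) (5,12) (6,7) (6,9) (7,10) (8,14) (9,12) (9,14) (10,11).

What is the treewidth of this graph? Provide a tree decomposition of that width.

Treewidth 3.
One optimal decomposition is:
Bags: B1 = {1, 10, 11, 13}  B2 = {1, 7, 10, 13}  B3 = {2, 7, 10, 13}  B4 = {0, 2, 7, 10}  B5 = {0, 2, 6, 7}  B6 = {0, 2, 3, 6}  B7 = {0, 3, 6, 14}  B8 = {3, 6, 9, 14}  B9 = {3, 9, 12, 14}  B10 = {8, 9, 12, 14}  B11 = {4, 8, 9, 12}  B12 = {4, 5, 8, 12}
Tree: B1–B2, B2–B3, B3–B4, B4–B5, B5–B6, B6–B7, B7–B8, B8–B9, B9–B10, B10–B11, B11–B12

Each bag holds 4 vertices, so the decomposition has width 3, which upper-bounds the treewidth. For the lower bound: the 4 vertex sets {1,11,13}, {10}, {7}, {0,2,3,6} are disjoint, each induces a connected subgraph, and every pair is joined by at least one edge of G. Contracting each set to a single vertex therefore yields K_{4} as a minor, and since treewidth is minor-monotone, tw(G) ≥ tw(K_{4}) = 3. Hence tw(G) = 3 exactly.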